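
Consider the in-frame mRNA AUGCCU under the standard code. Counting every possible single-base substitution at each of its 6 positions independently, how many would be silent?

Codon 1 (AUG, Met): 0 synonymous substitutions.
Codon 2 (CCU, Pro): 3 synonymous substitutions.
Total: 0 + 3 = 3.

3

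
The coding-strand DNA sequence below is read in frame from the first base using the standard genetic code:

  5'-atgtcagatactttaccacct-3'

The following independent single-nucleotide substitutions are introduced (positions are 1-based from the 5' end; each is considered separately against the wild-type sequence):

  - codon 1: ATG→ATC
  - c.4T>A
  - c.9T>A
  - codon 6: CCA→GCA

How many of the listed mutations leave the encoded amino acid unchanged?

0

Codon 1: ATG (Met) → ATC (Ile) — missense.
Codon 2: TCA (Ser) → ACA (Thr) — missense.
Codon 3: GAT (Asp) → GAA (Glu) — missense.
Codon 6: CCA (Pro) → GCA (Ala) — missense.
Synonymous: 0 of 4.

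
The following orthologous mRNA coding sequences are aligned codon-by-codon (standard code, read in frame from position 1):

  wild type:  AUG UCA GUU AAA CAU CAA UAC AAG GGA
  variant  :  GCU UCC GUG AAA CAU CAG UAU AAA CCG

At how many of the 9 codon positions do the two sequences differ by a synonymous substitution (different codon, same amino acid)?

5

Codon 1: AUG Met / GCU Ala — nonsynonymous.
Codon 2: UCA Ser / UCC Ser — synonymous.
Codon 3: GUU Val / GUG Val — synonymous.
Codon 4: AAA Lys / AAA Lys — identical.
Codon 5: CAU His / CAU His — identical.
Codon 6: CAA Gln / CAG Gln — synonymous.
Codon 7: UAC Tyr / UAU Tyr — synonymous.
Codon 8: AAG Lys / AAA Lys — synonymous.
Codon 9: GGA Gly / CCG Pro — nonsynonymous.
Synonymous differences: 5.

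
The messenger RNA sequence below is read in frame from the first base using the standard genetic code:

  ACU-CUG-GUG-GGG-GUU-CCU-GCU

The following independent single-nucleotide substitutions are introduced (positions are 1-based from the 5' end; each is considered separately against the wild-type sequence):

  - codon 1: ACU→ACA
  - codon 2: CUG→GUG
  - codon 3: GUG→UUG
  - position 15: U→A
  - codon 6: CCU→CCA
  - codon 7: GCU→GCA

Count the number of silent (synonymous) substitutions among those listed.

4

Codon 1: ACU (Thr) → ACA (Thr) — synonymous.
Codon 2: CUG (Leu) → GUG (Val) — missense.
Codon 3: GUG (Val) → UUG (Leu) — missense.
Codon 5: GUU (Val) → GUA (Val) — synonymous.
Codon 6: CCU (Pro) → CCA (Pro) — synonymous.
Codon 7: GCU (Ala) → GCA (Ala) — synonymous.
Synonymous: 4 of 6.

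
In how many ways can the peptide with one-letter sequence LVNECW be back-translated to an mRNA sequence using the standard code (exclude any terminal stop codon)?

192

Leu: 6 codons.
Val: 4 codons.
Asn: 2 codons.
Glu: 2 codons.
Cys: 2 codons.
Trp: 1 codon.
6 × 4 × 2 × 2 × 2 × 1 = 192.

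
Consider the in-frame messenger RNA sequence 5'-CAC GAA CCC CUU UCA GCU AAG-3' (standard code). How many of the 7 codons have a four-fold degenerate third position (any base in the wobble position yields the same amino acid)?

Codon 1 CAC (His): third position 2-fold.
Codon 2 GAA (Glu): third position 2-fold.
Codon 3 CCC (Pro): third position 4-fold.
Codon 4 CUU (Leu): third position 4-fold.
Codon 5 UCA (Ser): third position 4-fold.
Codon 6 GCU (Ala): third position 4-fold.
Codon 7 AAG (Lys): third position 2-fold.
Four-fold degenerate third positions: 4.

4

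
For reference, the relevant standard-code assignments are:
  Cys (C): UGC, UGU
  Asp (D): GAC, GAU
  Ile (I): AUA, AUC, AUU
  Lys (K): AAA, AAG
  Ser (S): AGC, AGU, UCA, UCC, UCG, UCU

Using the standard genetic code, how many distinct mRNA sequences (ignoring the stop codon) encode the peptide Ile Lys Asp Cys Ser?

Ile: 3 codons.
Lys: 2 codons.
Asp: 2 codons.
Cys: 2 codons.
Ser: 6 codons.
3 × 2 × 2 × 2 × 6 = 144.

144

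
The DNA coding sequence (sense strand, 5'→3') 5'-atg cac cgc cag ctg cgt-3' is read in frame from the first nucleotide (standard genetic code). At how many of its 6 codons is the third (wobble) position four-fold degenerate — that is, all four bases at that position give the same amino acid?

Codon 1 ATG (Met): third position 1-fold.
Codon 2 CAC (His): third position 2-fold.
Codon 3 CGC (Arg): third position 4-fold.
Codon 4 CAG (Gln): third position 2-fold.
Codon 5 CTG (Leu): third position 4-fold.
Codon 6 CGT (Arg): third position 4-fold.
Four-fold degenerate third positions: 3.

3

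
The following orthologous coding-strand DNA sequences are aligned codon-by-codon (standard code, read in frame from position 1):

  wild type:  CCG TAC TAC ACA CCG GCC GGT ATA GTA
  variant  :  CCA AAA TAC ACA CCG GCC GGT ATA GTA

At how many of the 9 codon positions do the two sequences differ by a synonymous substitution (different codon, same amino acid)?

Codon 1: CCG Pro / CCA Pro — synonymous.
Codon 2: TAC Tyr / AAA Lys — nonsynonymous.
Codon 3: TAC Tyr / TAC Tyr — identical.
Codon 4: ACA Thr / ACA Thr — identical.
Codon 5: CCG Pro / CCG Pro — identical.
Codon 6: GCC Ala / GCC Ala — identical.
Codon 7: GGT Gly / GGT Gly — identical.
Codon 8: ATA Ile / ATA Ile — identical.
Codon 9: GTA Val / GTA Val — identical.
Synonymous differences: 1.

1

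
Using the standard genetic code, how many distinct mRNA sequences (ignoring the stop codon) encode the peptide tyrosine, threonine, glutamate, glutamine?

32

Tyr: 2 codons.
Thr: 4 codons.
Glu: 2 codons.
Gln: 2 codons.
2 × 4 × 2 × 2 = 32.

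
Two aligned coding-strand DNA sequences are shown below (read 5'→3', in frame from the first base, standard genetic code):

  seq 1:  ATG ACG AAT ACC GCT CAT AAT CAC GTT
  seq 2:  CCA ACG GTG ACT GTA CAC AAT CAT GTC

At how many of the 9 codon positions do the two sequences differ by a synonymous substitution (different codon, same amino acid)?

Codon 1: ATG Met / CCA Pro — nonsynonymous.
Codon 2: ACG Thr / ACG Thr — identical.
Codon 3: AAT Asn / GTG Val — nonsynonymous.
Codon 4: ACC Thr / ACT Thr — synonymous.
Codon 5: GCT Ala / GTA Val — nonsynonymous.
Codon 6: CAT His / CAC His — synonymous.
Codon 7: AAT Asn / AAT Asn — identical.
Codon 8: CAC His / CAT His — synonymous.
Codon 9: GTT Val / GTC Val — synonymous.
Synonymous differences: 4.

4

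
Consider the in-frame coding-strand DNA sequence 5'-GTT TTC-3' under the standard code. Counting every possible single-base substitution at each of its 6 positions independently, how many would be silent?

4

Codon 1 (GTT, Val): 3 synonymous substitutions.
Codon 2 (TTC, Phe): 1 synonymous substitution.
Total: 3 + 1 = 4.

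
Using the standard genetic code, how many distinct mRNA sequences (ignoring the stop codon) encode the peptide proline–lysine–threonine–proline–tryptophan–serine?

768

Pro: 4 codons.
Lys: 2 codons.
Thr: 4 codons.
Pro: 4 codons.
Trp: 1 codon.
Ser: 6 codons.
4 × 2 × 4 × 4 × 1 × 6 = 768.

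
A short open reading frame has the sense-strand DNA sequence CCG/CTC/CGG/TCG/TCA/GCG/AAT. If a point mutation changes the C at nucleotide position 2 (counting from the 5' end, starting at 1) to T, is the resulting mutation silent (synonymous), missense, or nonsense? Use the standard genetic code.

Position 2 falls in codon 1: CCG → Pro.
After the substitution the codon is CTG → Leu.
Pro ≠ Leu, so this is a missense mutation.

missense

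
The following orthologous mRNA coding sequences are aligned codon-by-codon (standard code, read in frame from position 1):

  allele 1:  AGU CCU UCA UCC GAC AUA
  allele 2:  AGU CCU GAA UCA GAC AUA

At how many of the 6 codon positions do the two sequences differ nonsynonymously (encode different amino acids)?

1

Codon 1: AGU Ser / AGU Ser — identical.
Codon 2: CCU Pro / CCU Pro — identical.
Codon 3: UCA Ser / GAA Glu — nonsynonymous.
Codon 4: UCC Ser / UCA Ser — synonymous.
Codon 5: GAC Asp / GAC Asp — identical.
Codon 6: AUA Ile / AUA Ile — identical.
Nonsynonymous differences: 1.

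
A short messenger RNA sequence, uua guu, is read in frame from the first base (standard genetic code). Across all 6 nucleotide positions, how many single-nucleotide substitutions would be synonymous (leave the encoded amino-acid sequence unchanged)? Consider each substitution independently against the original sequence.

5

Codon 1 (UUA, Leu): 2 synonymous substitutions.
Codon 2 (GUU, Val): 3 synonymous substitutions.
Total: 2 + 3 = 5.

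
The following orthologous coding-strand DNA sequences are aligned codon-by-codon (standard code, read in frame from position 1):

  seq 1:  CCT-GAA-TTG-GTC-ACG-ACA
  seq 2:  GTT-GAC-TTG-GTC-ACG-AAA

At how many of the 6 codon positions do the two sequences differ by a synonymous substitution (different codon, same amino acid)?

Codon 1: CCT Pro / GTT Val — nonsynonymous.
Codon 2: GAA Glu / GAC Asp — nonsynonymous.
Codon 3: TTG Leu / TTG Leu — identical.
Codon 4: GTC Val / GTC Val — identical.
Codon 5: ACG Thr / ACG Thr — identical.
Codon 6: ACA Thr / AAA Lys — nonsynonymous.
Synonymous differences: 0.

0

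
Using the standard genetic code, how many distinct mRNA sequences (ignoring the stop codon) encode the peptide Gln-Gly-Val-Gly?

Gln: 2 codons.
Gly: 4 codons.
Val: 4 codons.
Gly: 4 codons.
2 × 4 × 4 × 4 = 128.

128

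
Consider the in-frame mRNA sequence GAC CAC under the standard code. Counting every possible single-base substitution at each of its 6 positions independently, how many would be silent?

2

Codon 1 (GAC, Asp): 1 synonymous substitution.
Codon 2 (CAC, His): 1 synonymous substitution.
Total: 1 + 1 = 2.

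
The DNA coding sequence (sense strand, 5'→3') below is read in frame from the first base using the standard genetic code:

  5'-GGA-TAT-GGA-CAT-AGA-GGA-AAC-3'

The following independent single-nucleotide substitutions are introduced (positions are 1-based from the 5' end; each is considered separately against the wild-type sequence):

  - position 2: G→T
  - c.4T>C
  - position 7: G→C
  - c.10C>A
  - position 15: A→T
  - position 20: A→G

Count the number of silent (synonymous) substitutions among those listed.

Codon 1: GGA (Gly) → GTA (Val) — missense.
Codon 2: TAT (Tyr) → CAT (His) — missense.
Codon 3: GGA (Gly) → CGA (Arg) — missense.
Codon 4: CAT (His) → AAT (Asn) — missense.
Codon 5: AGA (Arg) → AGT (Ser) — missense.
Codon 7: AAC (Asn) → AGC (Ser) — missense.
Synonymous: 0 of 6.

0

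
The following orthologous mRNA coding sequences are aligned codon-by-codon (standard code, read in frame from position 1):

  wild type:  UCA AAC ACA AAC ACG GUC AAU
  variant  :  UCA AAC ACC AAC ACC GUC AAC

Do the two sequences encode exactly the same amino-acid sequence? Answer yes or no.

yes

Codon 1: UCA Ser / UCA Ser — identical.
Codon 2: AAC Asn / AAC Asn — identical.
Codon 3: ACA Thr / ACC Thr — synonymous.
Codon 4: AAC Asn / AAC Asn — identical.
Codon 5: ACG Thr / ACC Thr — synonymous.
Codon 6: GUC Val / GUC Val — identical.
Codon 7: AAU Asn / AAC Asn — synonymous.
Nonsynonymous differences: 0 → same protein.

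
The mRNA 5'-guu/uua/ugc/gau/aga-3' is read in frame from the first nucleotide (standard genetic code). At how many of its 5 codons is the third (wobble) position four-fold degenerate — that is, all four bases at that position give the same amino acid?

1

Codon 1 GUU (Val): third position 4-fold.
Codon 2 UUA (Leu): third position 2-fold.
Codon 3 UGC (Cys): third position 2-fold.
Codon 4 GAU (Asp): third position 2-fold.
Codon 5 AGA (Arg): third position 2-fold.
Four-fold degenerate third positions: 1.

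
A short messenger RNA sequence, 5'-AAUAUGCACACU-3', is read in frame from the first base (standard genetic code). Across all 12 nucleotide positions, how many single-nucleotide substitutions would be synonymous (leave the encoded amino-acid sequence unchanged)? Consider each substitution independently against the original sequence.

Codon 1 (AAU, Asn): 1 synonymous substitution.
Codon 2 (AUG, Met): 0 synonymous substitutions.
Codon 3 (CAC, His): 1 synonymous substitution.
Codon 4 (ACU, Thr): 3 synonymous substitutions.
Total: 1 + 0 + 1 + 3 = 5.

5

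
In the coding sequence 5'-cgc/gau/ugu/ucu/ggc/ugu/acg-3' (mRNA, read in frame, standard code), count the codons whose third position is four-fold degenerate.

Codon 1 CGC (Arg): third position 4-fold.
Codon 2 GAU (Asp): third position 2-fold.
Codon 3 UGU (Cys): third position 2-fold.
Codon 4 UCU (Ser): third position 4-fold.
Codon 5 GGC (Gly): third position 4-fold.
Codon 6 UGU (Cys): third position 2-fold.
Codon 7 ACG (Thr): third position 4-fold.
Four-fold degenerate third positions: 4.

4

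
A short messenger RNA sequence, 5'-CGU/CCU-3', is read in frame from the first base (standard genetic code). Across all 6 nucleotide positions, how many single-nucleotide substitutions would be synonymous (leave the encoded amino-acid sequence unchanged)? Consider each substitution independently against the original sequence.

6

Codon 1 (CGU, Arg): 3 synonymous substitutions.
Codon 2 (CCU, Pro): 3 synonymous substitutions.
Total: 3 + 3 = 6.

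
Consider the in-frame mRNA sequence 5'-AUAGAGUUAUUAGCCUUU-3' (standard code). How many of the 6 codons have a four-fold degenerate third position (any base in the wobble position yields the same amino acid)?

1

Codon 1 AUA (Ile): third position 3-fold.
Codon 2 GAG (Glu): third position 2-fold.
Codon 3 UUA (Leu): third position 2-fold.
Codon 4 UUA (Leu): third position 2-fold.
Codon 5 GCC (Ala): third position 4-fold.
Codon 6 UUU (Phe): third position 2-fold.
Four-fold degenerate third positions: 1.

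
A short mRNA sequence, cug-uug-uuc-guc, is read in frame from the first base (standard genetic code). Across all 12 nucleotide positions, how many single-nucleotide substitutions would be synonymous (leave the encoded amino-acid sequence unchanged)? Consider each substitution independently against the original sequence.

10

Codon 1 (CUG, Leu): 4 synonymous substitutions.
Codon 2 (UUG, Leu): 2 synonymous substitutions.
Codon 3 (UUC, Phe): 1 synonymous substitution.
Codon 4 (GUC, Val): 3 synonymous substitutions.
Total: 4 + 2 + 1 + 3 = 10.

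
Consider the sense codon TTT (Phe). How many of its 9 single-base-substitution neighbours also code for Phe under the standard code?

Position 1: none → 0 synonymous.
Position 2: none → 0 synonymous.
Position 3: TTC → 1 synonymous.
Total: 0 + 0 + 1 = 1.

1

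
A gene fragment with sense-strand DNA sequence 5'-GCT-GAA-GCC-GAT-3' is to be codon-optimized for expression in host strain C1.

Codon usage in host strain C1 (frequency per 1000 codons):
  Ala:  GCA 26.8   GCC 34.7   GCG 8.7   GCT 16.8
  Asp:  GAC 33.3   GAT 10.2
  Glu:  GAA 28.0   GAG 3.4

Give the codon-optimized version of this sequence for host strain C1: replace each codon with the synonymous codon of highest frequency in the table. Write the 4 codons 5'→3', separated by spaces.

GCC GAA GCC GAC

Codon 1 (Ala): best is GCC at 34.7.
Codon 2 (Glu): best is GAA at 28.0.
Codon 3 (Ala): best is GCC at 34.7.
Codon 4 (Asp): best is GAC at 33.3.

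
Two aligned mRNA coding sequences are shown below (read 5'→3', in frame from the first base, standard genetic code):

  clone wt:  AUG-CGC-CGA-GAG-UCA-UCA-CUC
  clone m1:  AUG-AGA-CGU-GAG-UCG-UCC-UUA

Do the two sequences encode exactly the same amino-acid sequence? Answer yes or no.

Codon 1: AUG Met / AUG Met — identical.
Codon 2: CGC Arg / AGA Arg — synonymous.
Codon 3: CGA Arg / CGU Arg — synonymous.
Codon 4: GAG Glu / GAG Glu — identical.
Codon 5: UCA Ser / UCG Ser — synonymous.
Codon 6: UCA Ser / UCC Ser — synonymous.
Codon 7: CUC Leu / UUA Leu — synonymous.
Nonsynonymous differences: 0 → same protein.

yes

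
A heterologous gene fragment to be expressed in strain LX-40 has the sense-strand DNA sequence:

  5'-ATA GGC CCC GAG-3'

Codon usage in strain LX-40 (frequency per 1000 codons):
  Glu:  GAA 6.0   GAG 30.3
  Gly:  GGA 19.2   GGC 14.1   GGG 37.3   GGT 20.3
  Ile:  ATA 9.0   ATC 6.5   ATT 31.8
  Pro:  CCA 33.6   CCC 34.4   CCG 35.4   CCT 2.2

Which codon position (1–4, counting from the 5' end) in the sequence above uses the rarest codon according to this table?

Codon 1 ATA (Ile): 9.0 per 1000.
Codon 2 GGC (Gly): 14.1 per 1000.
Codon 3 CCC (Pro): 34.4 per 1000.
Codon 4 GAG (Glu): 30.3 per 1000.
Lowest frequency is 9.0 at codon 1.

1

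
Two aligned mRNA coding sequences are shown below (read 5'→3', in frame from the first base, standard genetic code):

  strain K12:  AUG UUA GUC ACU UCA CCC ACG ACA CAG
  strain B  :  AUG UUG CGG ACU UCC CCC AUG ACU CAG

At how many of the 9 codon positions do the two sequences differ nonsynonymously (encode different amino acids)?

Codon 1: AUG Met / AUG Met — identical.
Codon 2: UUA Leu / UUG Leu — synonymous.
Codon 3: GUC Val / CGG Arg — nonsynonymous.
Codon 4: ACU Thr / ACU Thr — identical.
Codon 5: UCA Ser / UCC Ser — synonymous.
Codon 6: CCC Pro / CCC Pro — identical.
Codon 7: ACG Thr / AUG Met — nonsynonymous.
Codon 8: ACA Thr / ACU Thr — synonymous.
Codon 9: CAG Gln / CAG Gln — identical.
Nonsynonymous differences: 2.

2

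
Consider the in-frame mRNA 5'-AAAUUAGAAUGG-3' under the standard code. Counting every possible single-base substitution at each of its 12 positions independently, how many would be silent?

Codon 1 (AAA, Lys): 1 synonymous substitution.
Codon 2 (UUA, Leu): 2 synonymous substitutions.
Codon 3 (GAA, Glu): 1 synonymous substitution.
Codon 4 (UGG, Trp): 0 synonymous substitutions.
Total: 1 + 2 + 1 + 0 = 4.

4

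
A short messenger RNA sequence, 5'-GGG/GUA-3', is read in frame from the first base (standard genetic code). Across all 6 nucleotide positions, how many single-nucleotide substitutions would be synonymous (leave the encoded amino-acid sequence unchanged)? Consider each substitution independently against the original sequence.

Codon 1 (GGG, Gly): 3 synonymous substitutions.
Codon 2 (GUA, Val): 3 synonymous substitutions.
Total: 3 + 3 = 6.

6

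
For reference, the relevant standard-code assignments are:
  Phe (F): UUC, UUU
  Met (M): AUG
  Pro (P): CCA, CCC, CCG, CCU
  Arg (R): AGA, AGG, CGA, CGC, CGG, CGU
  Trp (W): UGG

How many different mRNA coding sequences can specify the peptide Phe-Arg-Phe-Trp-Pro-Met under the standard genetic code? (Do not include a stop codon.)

Phe: 2 codons.
Arg: 6 codons.
Phe: 2 codons.
Trp: 1 codon.
Pro: 4 codons.
Met: 1 codon.
2 × 6 × 2 × 1 × 4 × 1 = 96.

96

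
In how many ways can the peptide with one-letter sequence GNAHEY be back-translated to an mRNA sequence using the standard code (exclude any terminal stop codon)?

256

Gly: 4 codons.
Asn: 2 codons.
Ala: 4 codons.
His: 2 codons.
Glu: 2 codons.
Tyr: 2 codons.
4 × 2 × 4 × 2 × 2 × 2 = 256.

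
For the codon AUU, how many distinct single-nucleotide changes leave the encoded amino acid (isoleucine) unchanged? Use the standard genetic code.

Position 1: none → 0 synonymous.
Position 2: none → 0 synonymous.
Position 3: AUC, AUA → 2 synonymous.
Total: 0 + 0 + 2 = 2.

2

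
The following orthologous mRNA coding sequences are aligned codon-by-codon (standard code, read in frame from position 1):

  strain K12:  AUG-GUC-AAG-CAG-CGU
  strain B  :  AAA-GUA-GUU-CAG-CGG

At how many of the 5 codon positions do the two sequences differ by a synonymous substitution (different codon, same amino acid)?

Codon 1: AUG Met / AAA Lys — nonsynonymous.
Codon 2: GUC Val / GUA Val — synonymous.
Codon 3: AAG Lys / GUU Val — nonsynonymous.
Codon 4: CAG Gln / CAG Gln — identical.
Codon 5: CGU Arg / CGG Arg — synonymous.
Synonymous differences: 2.

2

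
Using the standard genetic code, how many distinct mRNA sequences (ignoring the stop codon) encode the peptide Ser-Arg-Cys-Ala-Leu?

1728

Ser: 6 codons.
Arg: 6 codons.
Cys: 2 codons.
Ala: 4 codons.
Leu: 6 codons.
6 × 6 × 2 × 4 × 6 = 1728.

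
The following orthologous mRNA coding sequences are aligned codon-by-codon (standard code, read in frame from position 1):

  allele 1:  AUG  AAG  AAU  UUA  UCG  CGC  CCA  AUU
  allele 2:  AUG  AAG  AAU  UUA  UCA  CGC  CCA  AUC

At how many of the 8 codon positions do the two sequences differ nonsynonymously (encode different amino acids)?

0

Codon 1: AUG Met / AUG Met — identical.
Codon 2: AAG Lys / AAG Lys — identical.
Codon 3: AAU Asn / AAU Asn — identical.
Codon 4: UUA Leu / UUA Leu — identical.
Codon 5: UCG Ser / UCA Ser — synonymous.
Codon 6: CGC Arg / CGC Arg — identical.
Codon 7: CCA Pro / CCA Pro — identical.
Codon 8: AUU Ile / AUC Ile — synonymous.
Nonsynonymous differences: 0.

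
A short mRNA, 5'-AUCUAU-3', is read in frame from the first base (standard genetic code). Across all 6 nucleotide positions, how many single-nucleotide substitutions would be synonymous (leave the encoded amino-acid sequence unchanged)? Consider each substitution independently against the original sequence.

Codon 1 (AUC, Ile): 2 synonymous substitutions.
Codon 2 (UAU, Tyr): 1 synonymous substitution.
Total: 2 + 1 = 3.

3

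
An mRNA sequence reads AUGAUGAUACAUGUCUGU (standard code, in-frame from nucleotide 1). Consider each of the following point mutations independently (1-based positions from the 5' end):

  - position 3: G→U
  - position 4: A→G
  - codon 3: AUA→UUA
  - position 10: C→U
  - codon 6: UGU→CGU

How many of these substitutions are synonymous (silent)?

Codon 1: AUG (Met) → AUU (Ile) — missense.
Codon 2: AUG (Met) → GUG (Val) — missense.
Codon 3: AUA (Ile) → UUA (Leu) — missense.
Codon 4: CAU (His) → UAU (Tyr) — missense.
Codon 6: UGU (Cys) → CGU (Arg) — missense.
Synonymous: 0 of 5.

0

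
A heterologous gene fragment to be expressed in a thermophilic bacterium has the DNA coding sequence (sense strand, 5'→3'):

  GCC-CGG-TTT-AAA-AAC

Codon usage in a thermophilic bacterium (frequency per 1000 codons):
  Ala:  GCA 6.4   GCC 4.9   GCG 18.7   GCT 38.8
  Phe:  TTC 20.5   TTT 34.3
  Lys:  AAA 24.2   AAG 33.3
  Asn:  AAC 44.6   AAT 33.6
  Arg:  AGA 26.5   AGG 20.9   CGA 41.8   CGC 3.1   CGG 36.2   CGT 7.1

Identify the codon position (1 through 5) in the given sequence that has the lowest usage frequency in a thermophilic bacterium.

1

Codon 1 GCC (Ala): 4.9 per 1000.
Codon 2 CGG (Arg): 36.2 per 1000.
Codon 3 TTT (Phe): 34.3 per 1000.
Codon 4 AAA (Lys): 24.2 per 1000.
Codon 5 AAC (Asn): 44.6 per 1000.
Lowest frequency is 4.9 at codon 1.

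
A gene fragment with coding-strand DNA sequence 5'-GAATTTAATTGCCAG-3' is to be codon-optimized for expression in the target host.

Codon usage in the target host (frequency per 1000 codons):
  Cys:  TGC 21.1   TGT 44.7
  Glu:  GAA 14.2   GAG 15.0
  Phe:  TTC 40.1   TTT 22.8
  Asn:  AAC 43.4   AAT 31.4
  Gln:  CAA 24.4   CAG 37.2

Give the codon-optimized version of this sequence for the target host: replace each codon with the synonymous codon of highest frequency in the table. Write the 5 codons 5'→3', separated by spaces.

Codon 1 (Glu): best is GAG at 15.0.
Codon 2 (Phe): best is TTC at 40.1.
Codon 3 (Asn): best is AAC at 43.4.
Codon 4 (Cys): best is TGT at 44.7.
Codon 5 (Gln): best is CAG at 37.2.

GAG TTC AAC TGT CAG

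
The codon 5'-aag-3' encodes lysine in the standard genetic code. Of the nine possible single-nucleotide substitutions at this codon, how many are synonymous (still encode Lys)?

Position 1: none → 0 synonymous.
Position 2: none → 0 synonymous.
Position 3: AAA → 1 synonymous.
Total: 0 + 0 + 1 = 1.

1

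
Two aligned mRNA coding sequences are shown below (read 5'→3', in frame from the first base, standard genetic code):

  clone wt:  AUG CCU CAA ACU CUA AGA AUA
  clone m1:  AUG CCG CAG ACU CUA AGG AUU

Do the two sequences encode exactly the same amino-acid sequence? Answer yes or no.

yes

Codon 1: AUG Met / AUG Met — identical.
Codon 2: CCU Pro / CCG Pro — synonymous.
Codon 3: CAA Gln / CAG Gln — synonymous.
Codon 4: ACU Thr / ACU Thr — identical.
Codon 5: CUA Leu / CUA Leu — identical.
Codon 6: AGA Arg / AGG Arg — synonymous.
Codon 7: AUA Ile / AUU Ile — synonymous.
Nonsynonymous differences: 0 → same protein.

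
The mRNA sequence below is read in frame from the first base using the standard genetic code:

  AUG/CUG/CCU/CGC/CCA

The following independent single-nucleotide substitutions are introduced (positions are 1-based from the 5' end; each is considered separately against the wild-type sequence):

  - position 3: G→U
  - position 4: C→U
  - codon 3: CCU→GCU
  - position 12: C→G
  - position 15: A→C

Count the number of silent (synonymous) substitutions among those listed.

3

Codon 1: AUG (Met) → AUU (Ile) — missense.
Codon 2: CUG (Leu) → UUG (Leu) — synonymous.
Codon 3: CCU (Pro) → GCU (Ala) — missense.
Codon 4: CGC (Arg) → CGG (Arg) — synonymous.
Codon 5: CCA (Pro) → CCC (Pro) — synonymous.
Synonymous: 3 of 5.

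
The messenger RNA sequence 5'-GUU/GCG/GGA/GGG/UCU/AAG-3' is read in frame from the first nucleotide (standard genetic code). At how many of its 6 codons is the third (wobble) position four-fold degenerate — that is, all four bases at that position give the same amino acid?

Codon 1 GUU (Val): third position 4-fold.
Codon 2 GCG (Ala): third position 4-fold.
Codon 3 GGA (Gly): third position 4-fold.
Codon 4 GGG (Gly): third position 4-fold.
Codon 5 UCU (Ser): third position 4-fold.
Codon 6 AAG (Lys): third position 2-fold.
Four-fold degenerate third positions: 5.

5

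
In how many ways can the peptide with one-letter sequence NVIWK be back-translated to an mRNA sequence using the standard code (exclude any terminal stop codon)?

Asn: 2 codons.
Val: 4 codons.
Ile: 3 codons.
Trp: 1 codon.
Lys: 2 codons.
2 × 4 × 3 × 1 × 2 = 48.

48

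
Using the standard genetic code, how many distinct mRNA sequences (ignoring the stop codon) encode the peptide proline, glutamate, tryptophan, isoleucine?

24

Pro: 4 codons.
Glu: 2 codons.
Trp: 1 codon.
Ile: 3 codons.
4 × 2 × 1 × 3 = 24.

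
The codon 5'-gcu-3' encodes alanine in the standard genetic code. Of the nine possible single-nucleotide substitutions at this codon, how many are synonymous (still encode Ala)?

3

Position 1: none → 0 synonymous.
Position 2: none → 0 synonymous.
Position 3: GCC, GCA, GCG → 3 synonymous.
Total: 0 + 0 + 3 = 3.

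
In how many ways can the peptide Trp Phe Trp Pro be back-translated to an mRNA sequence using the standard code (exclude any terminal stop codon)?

8

Trp: 1 codon.
Phe: 2 codons.
Trp: 1 codon.
Pro: 4 codons.
1 × 2 × 1 × 4 = 8.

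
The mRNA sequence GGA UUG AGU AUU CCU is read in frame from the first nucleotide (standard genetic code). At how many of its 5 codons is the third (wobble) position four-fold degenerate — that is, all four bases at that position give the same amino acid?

Codon 1 GGA (Gly): third position 4-fold.
Codon 2 UUG (Leu): third position 2-fold.
Codon 3 AGU (Ser): third position 2-fold.
Codon 4 AUU (Ile): third position 3-fold.
Codon 5 CCU (Pro): third position 4-fold.
Four-fold degenerate third positions: 2.

2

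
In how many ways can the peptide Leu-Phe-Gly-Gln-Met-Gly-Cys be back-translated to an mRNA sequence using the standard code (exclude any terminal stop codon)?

768

Leu: 6 codons.
Phe: 2 codons.
Gly: 4 codons.
Gln: 2 codons.
Met: 1 codon.
Gly: 4 codons.
Cys: 2 codons.
6 × 2 × 4 × 2 × 1 × 4 × 2 = 768.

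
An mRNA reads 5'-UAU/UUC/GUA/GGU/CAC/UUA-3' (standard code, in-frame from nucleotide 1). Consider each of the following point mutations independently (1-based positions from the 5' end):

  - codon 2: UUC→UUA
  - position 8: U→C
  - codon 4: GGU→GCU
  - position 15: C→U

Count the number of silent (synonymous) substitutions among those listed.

1

Codon 2: UUC (Phe) → UUA (Leu) — missense.
Codon 3: GUA (Val) → GCA (Ala) — missense.
Codon 4: GGU (Gly) → GCU (Ala) — missense.
Codon 5: CAC (His) → CAU (His) — synonymous.
Synonymous: 1 of 4.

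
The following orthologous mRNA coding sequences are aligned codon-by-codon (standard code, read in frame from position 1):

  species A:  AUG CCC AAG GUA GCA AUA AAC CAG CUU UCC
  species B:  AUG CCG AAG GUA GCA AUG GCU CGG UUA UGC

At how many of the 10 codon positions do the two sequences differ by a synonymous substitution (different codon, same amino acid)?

2

Codon 1: AUG Met / AUG Met — identical.
Codon 2: CCC Pro / CCG Pro — synonymous.
Codon 3: AAG Lys / AAG Lys — identical.
Codon 4: GUA Val / GUA Val — identical.
Codon 5: GCA Ala / GCA Ala — identical.
Codon 6: AUA Ile / AUG Met — nonsynonymous.
Codon 7: AAC Asn / GCU Ala — nonsynonymous.
Codon 8: CAG Gln / CGG Arg — nonsynonymous.
Codon 9: CUU Leu / UUA Leu — synonymous.
Codon 10: UCC Ser / UGC Cys — nonsynonymous.
Synonymous differences: 2.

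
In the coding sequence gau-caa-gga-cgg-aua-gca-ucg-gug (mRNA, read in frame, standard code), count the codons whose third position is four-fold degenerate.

Codon 1 GAU (Asp): third position 2-fold.
Codon 2 CAA (Gln): third position 2-fold.
Codon 3 GGA (Gly): third position 4-fold.
Codon 4 CGG (Arg): third position 4-fold.
Codon 5 AUA (Ile): third position 3-fold.
Codon 6 GCA (Ala): third position 4-fold.
Codon 7 UCG (Ser): third position 4-fold.
Codon 8 GUG (Val): third position 4-fold.
Four-fold degenerate third positions: 5.

5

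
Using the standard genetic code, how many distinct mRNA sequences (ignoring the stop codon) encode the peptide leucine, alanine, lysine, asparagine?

Leu: 6 codons.
Ala: 4 codons.
Lys: 2 codons.
Asn: 2 codons.
6 × 4 × 2 × 2 = 96.

96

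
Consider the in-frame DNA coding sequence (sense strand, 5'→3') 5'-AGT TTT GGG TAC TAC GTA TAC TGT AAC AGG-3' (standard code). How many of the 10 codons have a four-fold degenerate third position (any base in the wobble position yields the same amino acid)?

Codon 1 AGT (Ser): third position 2-fold.
Codon 2 TTT (Phe): third position 2-fold.
Codon 3 GGG (Gly): third position 4-fold.
Codon 4 TAC (Tyr): third position 2-fold.
Codon 5 TAC (Tyr): third position 2-fold.
Codon 6 GTA (Val): third position 4-fold.
Codon 7 TAC (Tyr): third position 2-fold.
Codon 8 TGT (Cys): third position 2-fold.
Codon 9 AAC (Asn): third position 2-fold.
Codon 10 AGG (Arg): third position 2-fold.
Four-fold degenerate third positions: 2.

2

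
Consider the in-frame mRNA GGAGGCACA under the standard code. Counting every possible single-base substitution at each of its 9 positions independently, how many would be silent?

Codon 1 (GGA, Gly): 3 synonymous substitutions.
Codon 2 (GGC, Gly): 3 synonymous substitutions.
Codon 3 (ACA, Thr): 3 synonymous substitutions.
Total: 3 + 3 + 3 = 9.

9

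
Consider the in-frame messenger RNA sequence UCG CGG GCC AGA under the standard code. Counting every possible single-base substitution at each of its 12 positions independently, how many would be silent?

12

Codon 1 (UCG, Ser): 3 synonymous substitutions.
Codon 2 (CGG, Arg): 4 synonymous substitutions.
Codon 3 (GCC, Ala): 3 synonymous substitutions.
Codon 4 (AGA, Arg): 2 synonymous substitutions.
Total: 3 + 4 + 3 + 2 = 12.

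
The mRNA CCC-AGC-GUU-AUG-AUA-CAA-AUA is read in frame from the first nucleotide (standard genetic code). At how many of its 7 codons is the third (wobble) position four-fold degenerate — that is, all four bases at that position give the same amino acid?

2

Codon 1 CCC (Pro): third position 4-fold.
Codon 2 AGC (Ser): third position 2-fold.
Codon 3 GUU (Val): third position 4-fold.
Codon 4 AUG (Met): third position 1-fold.
Codon 5 AUA (Ile): third position 3-fold.
Codon 6 CAA (Gln): third position 2-fold.
Codon 7 AUA (Ile): third position 3-fold.
Four-fold degenerate third positions: 2.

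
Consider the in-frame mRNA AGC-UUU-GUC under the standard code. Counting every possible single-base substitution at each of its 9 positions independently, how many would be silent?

5

Codon 1 (AGC, Ser): 1 synonymous substitution.
Codon 2 (UUU, Phe): 1 synonymous substitution.
Codon 3 (GUC, Val): 3 synonymous substitutions.
Total: 1 + 1 + 3 = 5.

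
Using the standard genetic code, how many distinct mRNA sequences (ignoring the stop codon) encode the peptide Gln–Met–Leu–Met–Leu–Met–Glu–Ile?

432

Gln: 2 codons.
Met: 1 codon.
Leu: 6 codons.
Met: 1 codon.
Leu: 6 codons.
Met: 1 codon.
Glu: 2 codons.
Ile: 3 codons.
2 × 1 × 6 × 1 × 6 × 1 × 2 × 3 = 432.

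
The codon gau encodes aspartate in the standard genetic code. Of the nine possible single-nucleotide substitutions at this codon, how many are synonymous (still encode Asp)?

Position 1: none → 0 synonymous.
Position 2: none → 0 synonymous.
Position 3: GAC → 1 synonymous.
Total: 0 + 0 + 1 = 1.

1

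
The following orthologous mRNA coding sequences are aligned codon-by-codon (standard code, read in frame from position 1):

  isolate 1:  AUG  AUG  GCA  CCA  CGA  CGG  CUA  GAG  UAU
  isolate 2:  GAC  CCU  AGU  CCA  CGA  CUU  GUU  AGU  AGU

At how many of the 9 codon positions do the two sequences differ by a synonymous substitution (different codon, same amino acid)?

Codon 1: AUG Met / GAC Asp — nonsynonymous.
Codon 2: AUG Met / CCU Pro — nonsynonymous.
Codon 3: GCA Ala / AGU Ser — nonsynonymous.
Codon 4: CCA Pro / CCA Pro — identical.
Codon 5: CGA Arg / CGA Arg — identical.
Codon 6: CGG Arg / CUU Leu — nonsynonymous.
Codon 7: CUA Leu / GUU Val — nonsynonymous.
Codon 8: GAG Glu / AGU Ser — nonsynonymous.
Codon 9: UAU Tyr / AGU Ser — nonsynonymous.
Synonymous differences: 0.

0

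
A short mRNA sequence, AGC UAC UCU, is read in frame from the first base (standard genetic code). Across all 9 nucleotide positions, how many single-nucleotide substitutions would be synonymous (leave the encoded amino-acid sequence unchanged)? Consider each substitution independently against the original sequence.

5

Codon 1 (AGC, Ser): 1 synonymous substitution.
Codon 2 (UAC, Tyr): 1 synonymous substitution.
Codon 3 (UCU, Ser): 3 synonymous substitutions.
Total: 1 + 1 + 3 = 5.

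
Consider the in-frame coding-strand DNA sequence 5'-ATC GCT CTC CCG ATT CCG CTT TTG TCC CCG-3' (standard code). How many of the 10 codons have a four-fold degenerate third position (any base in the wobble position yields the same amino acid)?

7

Codon 1 ATC (Ile): third position 3-fold.
Codon 2 GCT (Ala): third position 4-fold.
Codon 3 CTC (Leu): third position 4-fold.
Codon 4 CCG (Pro): third position 4-fold.
Codon 5 ATT (Ile): third position 3-fold.
Codon 6 CCG (Pro): third position 4-fold.
Codon 7 CTT (Leu): third position 4-fold.
Codon 8 TTG (Leu): third position 2-fold.
Codon 9 TCC (Ser): third position 4-fold.
Codon 10 CCG (Pro): third position 4-fold.
Four-fold degenerate third positions: 7.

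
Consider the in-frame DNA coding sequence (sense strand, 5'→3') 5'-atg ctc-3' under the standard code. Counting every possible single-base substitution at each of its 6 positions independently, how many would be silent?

3

Codon 1 (ATG, Met): 0 synonymous substitutions.
Codon 2 (CTC, Leu): 3 synonymous substitutions.
Total: 0 + 3 = 3.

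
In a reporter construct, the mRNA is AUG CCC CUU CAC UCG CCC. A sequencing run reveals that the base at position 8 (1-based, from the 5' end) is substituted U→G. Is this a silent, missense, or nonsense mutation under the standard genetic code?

Position 8 falls in codon 3: CUU → Leu.
After the substitution the codon is CGU → Arg.
Leu ≠ Arg, so this is a missense mutation.

missense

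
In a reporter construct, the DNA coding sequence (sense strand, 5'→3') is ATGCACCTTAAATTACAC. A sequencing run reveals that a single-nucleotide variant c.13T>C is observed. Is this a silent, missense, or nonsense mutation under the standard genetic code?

Position 13 falls in codon 5: TTA → Leu.
After the substitution the codon is CTA → Leu.
Both encode Leu, so the change is synonymous.

silent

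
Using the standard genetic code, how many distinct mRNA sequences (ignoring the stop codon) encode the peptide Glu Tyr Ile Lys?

24

Glu: 2 codons.
Tyr: 2 codons.
Ile: 3 codons.
Lys: 2 codons.
2 × 2 × 3 × 2 = 24.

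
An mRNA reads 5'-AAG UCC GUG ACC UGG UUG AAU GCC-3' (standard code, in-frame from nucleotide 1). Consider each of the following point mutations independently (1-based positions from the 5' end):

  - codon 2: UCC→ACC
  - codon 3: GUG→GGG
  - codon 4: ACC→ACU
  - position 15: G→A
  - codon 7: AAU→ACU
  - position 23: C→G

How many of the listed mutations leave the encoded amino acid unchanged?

1

Codon 2: UCC (Ser) → ACC (Thr) — missense.
Codon 3: GUG (Val) → GGG (Gly) — missense.
Codon 4: ACC (Thr) → ACU (Thr) — synonymous.
Codon 5: UGG (Trp) → UGA (Stop) — nonsense.
Codon 7: AAU (Asn) → ACU (Thr) — missense.
Codon 8: GCC (Ala) → GGC (Gly) — missense.
Synonymous: 1 of 6.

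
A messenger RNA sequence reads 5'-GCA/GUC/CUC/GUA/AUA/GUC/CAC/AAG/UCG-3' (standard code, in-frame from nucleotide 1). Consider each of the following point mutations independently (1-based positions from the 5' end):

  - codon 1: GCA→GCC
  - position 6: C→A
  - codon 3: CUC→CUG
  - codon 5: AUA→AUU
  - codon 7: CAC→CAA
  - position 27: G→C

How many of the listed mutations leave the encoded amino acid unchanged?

Codon 1: GCA (Ala) → GCC (Ala) — synonymous.
Codon 2: GUC (Val) → GUA (Val) — synonymous.
Codon 3: CUC (Leu) → CUG (Leu) — synonymous.
Codon 5: AUA (Ile) → AUU (Ile) — synonymous.
Codon 7: CAC (His) → CAA (Gln) — missense.
Codon 9: UCG (Ser) → UCC (Ser) — synonymous.
Synonymous: 5 of 6.

5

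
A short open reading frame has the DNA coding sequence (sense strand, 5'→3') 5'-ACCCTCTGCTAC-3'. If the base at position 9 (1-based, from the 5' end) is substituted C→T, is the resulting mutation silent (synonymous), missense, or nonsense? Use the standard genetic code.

silent

Position 9 falls in codon 3: TGC → Cys.
After the substitution the codon is TGT → Cys.
Both encode Cys, so the change is synonymous.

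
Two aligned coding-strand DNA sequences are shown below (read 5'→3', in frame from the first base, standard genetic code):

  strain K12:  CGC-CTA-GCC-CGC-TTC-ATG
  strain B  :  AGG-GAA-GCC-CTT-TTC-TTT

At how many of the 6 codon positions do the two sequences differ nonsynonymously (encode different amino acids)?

Codon 1: CGC Arg / AGG Arg — synonymous.
Codon 2: CTA Leu / GAA Glu — nonsynonymous.
Codon 3: GCC Ala / GCC Ala — identical.
Codon 4: CGC Arg / CTT Leu — nonsynonymous.
Codon 5: TTC Phe / TTC Phe — identical.
Codon 6: ATG Met / TTT Phe — nonsynonymous.
Nonsynonymous differences: 3.

3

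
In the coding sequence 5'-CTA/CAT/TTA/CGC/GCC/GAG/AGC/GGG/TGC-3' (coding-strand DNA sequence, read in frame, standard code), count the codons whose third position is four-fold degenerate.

Codon 1 CTA (Leu): third position 4-fold.
Codon 2 CAT (His): third position 2-fold.
Codon 3 TTA (Leu): third position 2-fold.
Codon 4 CGC (Arg): third position 4-fold.
Codon 5 GCC (Ala): third position 4-fold.
Codon 6 GAG (Glu): third position 2-fold.
Codon 7 AGC (Ser): third position 2-fold.
Codon 8 GGG (Gly): third position 4-fold.
Codon 9 TGC (Cys): third position 2-fold.
Four-fold degenerate third positions: 4.

4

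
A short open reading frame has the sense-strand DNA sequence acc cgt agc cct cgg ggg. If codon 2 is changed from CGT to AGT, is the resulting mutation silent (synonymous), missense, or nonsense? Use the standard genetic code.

missense

Position 4 falls in codon 2: CGT → Arg.
After the substitution the codon is AGT → Ser.
Arg ≠ Ser, so this is a missense mutation.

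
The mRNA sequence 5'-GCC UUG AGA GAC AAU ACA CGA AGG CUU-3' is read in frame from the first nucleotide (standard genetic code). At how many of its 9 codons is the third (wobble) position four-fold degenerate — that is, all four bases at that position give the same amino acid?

4

Codon 1 GCC (Ala): third position 4-fold.
Codon 2 UUG (Leu): third position 2-fold.
Codon 3 AGA (Arg): third position 2-fold.
Codon 4 GAC (Asp): third position 2-fold.
Codon 5 AAU (Asn): third position 2-fold.
Codon 6 ACA (Thr): third position 4-fold.
Codon 7 CGA (Arg): third position 4-fold.
Codon 8 AGG (Arg): third position 2-fold.
Codon 9 CUU (Leu): third position 4-fold.
Four-fold degenerate third positions: 4.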